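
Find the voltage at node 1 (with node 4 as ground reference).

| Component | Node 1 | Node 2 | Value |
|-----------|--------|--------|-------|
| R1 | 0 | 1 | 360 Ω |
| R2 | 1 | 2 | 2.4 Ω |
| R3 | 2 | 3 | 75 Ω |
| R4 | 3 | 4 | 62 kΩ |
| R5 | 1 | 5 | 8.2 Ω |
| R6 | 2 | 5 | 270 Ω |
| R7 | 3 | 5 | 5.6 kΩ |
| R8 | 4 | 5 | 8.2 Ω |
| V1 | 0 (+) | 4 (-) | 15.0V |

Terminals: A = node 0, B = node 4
Nodal analysis, taking node 4 as the 0 V reference.
Source V1 fixes V_0 = 15 V.
KCL at each unknown node (sum of currents leaving = 0; resistances in Ω):
  Node 1: (V_1 - 15)/360 + (V_1 - V_2)/2.4 + (V_1 - V_5)/8.2 = 0
  Node 2: (V_2 - V_1)/2.4 + (V_2 - V_3)/75 + (V_2 - V_5)/270 = 0
  Node 3: (V_3 - V_2)/75 + (V_3 - 0)/62000 + (V_3 - V_5)/5600 = 0
  Node 5: (V_5 - V_1)/8.2 + (V_5 - V_2)/270 + (V_5 - V_3)/5600 + (V_5 - 0)/8.2 = 0
Collecting terms (coefficients in siemens):
  0.5414·V_1 - 0.4167·V_2 - 0.122·V_5 = 0.04167
  0.4337·V_2 - 0.4167·V_1 - 0.01333·V_3 - 0.003704·V_5 = 0
  0.01353·V_3 - 0.01333·V_2 - 0.0001786·V_5 = 0
  0.2478·V_5 - 0.122·V_1 - 0.003704·V_2 - 0.0001786·V_3 = 0
Solving these 4 simultaneous equations (Gaussian elimination) gives:
  V_1 = 0.6438 V, V_2 = 0.6409 V, V_3 = 0.636 V, V_5 = 0.3269 V
The requested potential is V_1 = 0.6438 V.

Final answer: V_1 = 0.6438 V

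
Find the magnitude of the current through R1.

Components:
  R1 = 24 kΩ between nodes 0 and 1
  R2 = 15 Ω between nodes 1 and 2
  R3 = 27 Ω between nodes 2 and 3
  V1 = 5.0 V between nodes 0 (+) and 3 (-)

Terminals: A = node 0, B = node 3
Nodal analysis, taking node 3 as the 0 V reference.
Source V1 fixes V_0 = 5 V.
KCL at each unknown node (sum of currents leaving = 0; resistances in Ω):
  Node 1: (V_1 - 5)/24000 + (V_1 - V_2)/15 = 0
  Node 2: (V_2 - V_1)/15 + (V_2 - 0)/27 = 0
Collecting terms (coefficients in siemens):
  0.06671·V_1 - 0.06667·V_2 = 0.0002083
  0.1037·V_2 - 0.06667·V_1 = 0
Determinant D = (0.06671)(0.1037) - (-0.06667)(-0.06667) = 0.002473
V_1 = [(0.0002083)(0.1037) - (-0.06667)(0)]/D = 0.008735 V
V_2 = [(0.06671)(0) - (0.0002083)(-0.06667)]/D = 0.005615 V
I_R1 = (V_0 - V_1)/R1 = (5 - 0.008735)/24000 = 0.000208 A
|I_R1| = 0.000208 A

Final answer: |I_R1| = 0.000208 A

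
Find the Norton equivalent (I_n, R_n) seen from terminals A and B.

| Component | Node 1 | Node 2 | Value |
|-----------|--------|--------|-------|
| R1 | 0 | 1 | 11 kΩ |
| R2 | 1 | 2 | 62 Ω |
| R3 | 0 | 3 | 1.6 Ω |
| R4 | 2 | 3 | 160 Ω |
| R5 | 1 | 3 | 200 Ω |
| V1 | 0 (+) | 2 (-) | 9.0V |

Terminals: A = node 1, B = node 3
Find the Thévenin equivalent first; then I_n = V_th/R_th and R_n = R_th.
Step 1 — V_th is the open-circuit voltage V_A - V_B (nothing connected across the terminals).
Nodal analysis, taking node 2 as the 0 V reference.
Source V1 fixes V_0 = 9 V.
KCL at each unknown node (sum of currents leaving = 0; resistances in Ω):
  Node 1: (V_1 - 9)/11000 + (V_1 - 0)/62 + (V_1 - V_3)/200 = 0
  Node 3: (V_3 - 9)/1.6 + (V_3 - 0)/160 + (V_3 - V_1)/200 = 0
Collecting terms (coefficients in siemens):
  0.02122·V_1 - 0.005·V_3 = 0.0008182
  0.6362·V_3 - 0.005·V_1 = 5.625
Determinant D = (0.02122)(0.6362) - (-0.005)(-0.005) = 0.01348
V_1 = [(0.0008182)(0.6362) - (-0.005)(5.625)]/D = 2.126 V
V_3 = [(0.02122)(5.625) - (0.0008182)(-0.005)]/D = 8.858 V
V_th = V_1 - V_3 = 2.126 - 8.858 = -6.732 V
Step 2 — R_th: zero the source — replace V1 by a short circuit (node 2 merges into node 0) — and find the resistance seen between A (node 1) and B (node 3).
Reduce the network between node 1 (A) and node 3 (B) by series/parallel combination:
  Rp1 = R1 ‖ R2 (parallel, both between nodes 0 and 1) = 1/(1/11000 + 1/62) = 61.65 Ω
  Rp2 = R3 ‖ R4 (parallel, both between nodes 0 and 3) = 1/(1/1.6 + 1/160) = 1.584 Ω
  Rs1 = Rp1 + Rp2 (series, joined only at node 0) = 61.65 + 1.584 = 63.24 Ω
  Rp3 = R5 ‖ Rs1 (parallel, both between nodes 1 and 3) = 1/(1/200 + 1/63.24) = 48.05 Ω
R_th = 48.05 Ω
I_n = V_th/R_th = -6.732/48.05 = -0.1401 A, and R_n = R_th = 48.05 Ω

Final answer: I_n = -0.1401 A, R_n = 48.05 Ω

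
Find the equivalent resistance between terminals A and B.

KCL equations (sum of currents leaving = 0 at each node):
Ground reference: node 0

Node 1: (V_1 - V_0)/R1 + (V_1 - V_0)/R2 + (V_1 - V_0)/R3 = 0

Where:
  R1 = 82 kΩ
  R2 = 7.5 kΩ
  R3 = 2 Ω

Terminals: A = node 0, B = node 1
Reduce the network between node 0 (A) and node 1 (B) by series/parallel combination:
  Rp1 = R1 ‖ R2 ‖ R3 (parallel, all between nodes 0 and 1) = 1/(1/82000 + 1/7500 + 1/2) = 1.999 Ω
R_eq = 1.999 Ω

Final answer: 1.999 Ω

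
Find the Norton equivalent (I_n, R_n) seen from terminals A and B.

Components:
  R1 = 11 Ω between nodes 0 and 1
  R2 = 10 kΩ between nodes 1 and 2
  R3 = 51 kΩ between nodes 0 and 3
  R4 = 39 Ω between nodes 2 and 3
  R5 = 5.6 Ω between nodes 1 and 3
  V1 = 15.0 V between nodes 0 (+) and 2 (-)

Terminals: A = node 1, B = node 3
Find the Thévenin equivalent first; then I_n = V_th/R_th and R_n = R_th.
Step 1 — V_th is the open-circuit voltage V_A - V_B (nothing connected across the terminals).
Nodal analysis, taking node 2 as the 0 V reference.
Source V1 fixes V_0 = 15 V.
KCL at each unknown node (sum of currents leaving = 0; resistances in Ω):
  Node 1: (V_1 - 15)/11 + (V_1 - 0)/10000 + (V_1 - V_3)/5.6 = 0
  Node 3: (V_3 - 15)/51000 + (V_3 - 0)/39 + (V_3 - V_1)/5.6 = 0
Collecting terms (coefficients in siemens):
  0.2696·V_1 - 0.1786·V_3 = 1.364
  0.2042·V_3 - 0.1786·V_1 = 0.0002941
Determinant D = (0.2696)(0.2042) - (-0.1786)(-0.1786) = 0.02317
V_1 = [(1.364)(0.2042) - (-0.1786)(0.0002941)]/D = 12.02 V
V_3 = [(0.2696)(0.0002941) - (1.364)(-0.1786)]/D = 10.51 V
V_th = V_1 - V_3 = 12.02 - 10.51 = 1.509 V
Step 2 — R_th: zero the source — replace V1 by a short circuit (node 2 merges into node 0) — and find the resistance seen between A (node 1) and B (node 3).
Reduce the network between node 1 (A) and node 3 (B) by series/parallel combination:
  Rp1 = R1 ‖ R2 (parallel, both between nodes 0 and 1) = 1/(1/11 + 1/10000) = 10.99 Ω
  Rp2 = R3 ‖ R4 (parallel, both between nodes 0 and 3) = 1/(1/51000 + 1/39) = 38.97 Ω
  Rs1 = Rp1 + Rp2 (series, joined only at node 0) = 10.99 + 38.97 = 49.96 Ω
  Rp3 = R5 ‖ Rs1 (parallel, both between nodes 1 and 3) = 1/(1/5.6 + 1/49.96) = 5.036 Ω
R_th = 5.036 Ω
I_n = V_th/R_th = 1.509/5.036 = 0.2997 A, and R_n = R_th = 5.036 Ω

Final answer: I_n = 0.2997 A, R_n = 5.036 Ω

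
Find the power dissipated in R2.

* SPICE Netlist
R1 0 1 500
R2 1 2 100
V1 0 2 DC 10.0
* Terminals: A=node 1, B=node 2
Nodal analysis, taking node 2 as the 0 V reference.
Source V1 fixes V_0 = 10 V.
KCL at each unknown node (sum of currents leaving = 0; resistances in Ω):
  Node 1: (V_1 - 10)/500 + (V_1 - 0)/100 = 0
Collecting terms: 0.012 × V_1 = 0.02  =>  V_1 = 1.667 V
I_R2 = (V_1 - V_2)/R2 = (1.667 - 0)/100 = 0.01667 A
P_R2 = I_R2² × R2 = (0.01667)² × 100 = 0.02778 W

Final answer: 0.02778 W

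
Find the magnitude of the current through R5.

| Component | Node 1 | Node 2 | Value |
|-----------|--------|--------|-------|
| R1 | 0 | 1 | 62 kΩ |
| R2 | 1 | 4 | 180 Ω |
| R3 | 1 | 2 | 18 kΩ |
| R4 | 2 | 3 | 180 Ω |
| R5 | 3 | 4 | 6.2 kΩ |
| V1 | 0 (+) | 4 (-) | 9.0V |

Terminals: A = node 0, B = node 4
Nodal analysis, taking node 4 as the 0 V reference.
Source V1 fixes V_0 = 9 V.
KCL at each unknown node (sum of currents leaving = 0; resistances in Ω):
  Node 1: (V_1 - 9)/62000 + (V_1 - 0)/180 + (V_1 - V_2)/18000 = 0
  Node 2: (V_2 - V_1)/18000 + (V_2 - V_3)/180 = 0
  Node 3: (V_3 - V_2)/180 + (V_3 - 0)/6200 = 0
Collecting terms (coefficients in siemens):
  0.005627·V_1 - 0.00005556·V_2 = 0.0001452
  0.005611·V_2 - 0.00005556·V_1 - 0.005556·V_3 = 0
  0.005717·V_3 - 0.005556·V_2 = 0
Solving these 3 simultaneous equations (Gaussian elimination) gives:
  V_1 = 0.02586 V, V_2 = 0.006768 V, V_3 = 0.006577 V
I_R5 = (V_3 - V_4)/R5 = (0.006577 - 0)/6200 = 0.000001061 A
|I_R5| = 0.000001061 A

Final answer: |I_R5| = 1.061e-06 A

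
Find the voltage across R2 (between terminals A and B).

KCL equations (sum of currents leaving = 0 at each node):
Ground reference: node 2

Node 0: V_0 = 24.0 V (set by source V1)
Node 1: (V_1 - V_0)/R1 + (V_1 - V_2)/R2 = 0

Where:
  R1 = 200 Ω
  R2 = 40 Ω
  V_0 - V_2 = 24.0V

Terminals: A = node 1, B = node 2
R1 and R2 are in series across V1 (node 0 → node 1 → node 2), and the output A–B is taken across R2, so this is a voltage divider.
Series current: I = V1/(R1 + R2) = 24/(200 + 40) = 24/240 = 0.1 A
V_R2 = I × R2 = V1 × R2/(R1 + R2) = 24 × 40/240 = 4 V

Final answer: 4 V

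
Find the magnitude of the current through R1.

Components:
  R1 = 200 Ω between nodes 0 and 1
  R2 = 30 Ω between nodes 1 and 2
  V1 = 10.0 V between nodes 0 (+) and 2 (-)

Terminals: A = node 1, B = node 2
Nodal analysis, taking node 2 as the 0 V reference.
Source V1 fixes V_0 = 10 V.
KCL at each unknown node (sum of currents leaving = 0; resistances in Ω):
  Node 1: (V_1 - 10)/200 + (V_1 - 0)/30 = 0
Collecting terms: 0.03833 × V_1 = 0.05  =>  V_1 = 1.304 V
I_R1 = (V_0 - V_1)/R1 = (10 - 1.304)/200 = 0.04348 A
|I_R1| = 0.04348 A

Final answer: |I_R1| = 0.04348 A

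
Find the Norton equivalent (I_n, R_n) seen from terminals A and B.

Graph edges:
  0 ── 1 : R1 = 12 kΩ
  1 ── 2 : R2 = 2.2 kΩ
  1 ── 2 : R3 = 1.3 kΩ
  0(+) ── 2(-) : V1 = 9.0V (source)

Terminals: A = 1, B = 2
Find the Thévenin equivalent first; then I_n = V_th/R_th and R_n = R_th.
Step 1 — V_th is the open-circuit voltage V_A - V_B (nothing connected across the terminals).
Nodal analysis, taking node 2 as the 0 V reference.
Source V1 fixes V_0 = 9 V.
KCL at each unknown node (sum of currents leaving = 0; resistances in Ω):
  Node 1: (V_1 - 9)/12000 + (V_1 - 0)/2200 + (V_1 - 0)/1300 = 0
Collecting terms: 0.001307 × V_1 = 0.00075  =>  V_1 = 0.5738 V
V_th = V_1 - V_2 = 0.5738 - 0 = 0.5738 V
Step 2 — R_th: zero the source — replace V1 by a short circuit (node 2 merges into node 0) — and find the resistance seen between A (node 1) and B (node 0).
Reduce the network between node 1 (A) and node 0 (B) by series/parallel combination:
  Rp1 = R1 ‖ R2 ‖ R3 (parallel, all between nodes 0 and 1) = 1/(1/12000 + 1/2200 + 1/1300) = 765 Ω
R_th = 765 Ω
I_n = V_th/R_th = 0.5738/765 = 0.00075 A, and R_n = R_th = 765 Ω

Final answer: I_n = 0.00075 A, R_n = 765 Ω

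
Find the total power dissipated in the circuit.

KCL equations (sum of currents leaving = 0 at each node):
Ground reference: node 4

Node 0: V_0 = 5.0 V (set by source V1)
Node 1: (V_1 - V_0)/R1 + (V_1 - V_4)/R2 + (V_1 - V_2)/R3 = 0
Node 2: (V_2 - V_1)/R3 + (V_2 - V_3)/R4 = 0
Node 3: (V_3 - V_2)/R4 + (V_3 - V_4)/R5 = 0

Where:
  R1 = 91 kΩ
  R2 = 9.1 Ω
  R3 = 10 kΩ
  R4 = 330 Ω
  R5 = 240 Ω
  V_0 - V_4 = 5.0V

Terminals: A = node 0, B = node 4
Nodal analysis, taking node 4 as the 0 V reference.
Source V1 fixes V_0 = 5 V.
KCL at each unknown node (sum of currents leaving = 0; resistances in Ω):
  Node 1: (V_1 - 5)/91000 + (V_1 - 0)/9.1 + (V_1 - V_2)/10000 = 0
  Node 2: (V_2 - V_1)/10000 + (V_2 - V_3)/330 = 0
  Node 3: (V_3 - V_2)/330 + (V_3 - 0)/240 = 0
Collecting terms (coefficients in siemens):
  0.11·V_1 - 0.0001·V_2 = 0.00005495
  0.00313·V_2 - 0.0001·V_1 - 0.00303·V_3 = 0
  0.007197·V_3 - 0.00303·V_2 = 0
Solving these 3 simultaneous equations (Gaussian elimination) gives:
  V_1 = 0.0004995 V, V_2 = 0.00002694 V, V_3 = 0.00001134 V
Power in each resistor, P = (ΔV)²/R:
  P_R1 = (5 - 0.0004995)²/91000 = 0.0002747 W
  P_R2 = (0.0004995 - 0)²/9.1 = 0.00000002742 W
  P_R3 = (0.0004995 - 0.00002694)²/10000 = 0.00000000002233 W
  P_R4 = (0.00002694 - 0.00001134)²/330 = 0.000000000000737 W
  P_R5 = (0.00001134 - 0)²/240 = 0.000000000000536 W
P_total = P_R1 + P_R2 + P_R3 + P_R4 + P_R5 = 0.0002747 W

Final answer: 0.0002747 W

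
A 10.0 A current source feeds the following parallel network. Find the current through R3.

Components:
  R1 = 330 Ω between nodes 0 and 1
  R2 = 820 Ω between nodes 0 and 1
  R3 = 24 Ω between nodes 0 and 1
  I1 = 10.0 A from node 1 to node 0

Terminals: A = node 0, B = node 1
All resistors sit directly between nodes 0 and 1, so they are in parallel and share one voltage V; the full source current 10 A splits among them.
1/R_par = 1/330 + 1/820 + 1/24 = 0.04592 S  =>  R_par = 21.78 Ω
V = I × R_par = 10 × 21.78 = 217.8 V
I_R3 = V/R3 = 217.8/24 = 9.074 A

Final answer: 9.074 A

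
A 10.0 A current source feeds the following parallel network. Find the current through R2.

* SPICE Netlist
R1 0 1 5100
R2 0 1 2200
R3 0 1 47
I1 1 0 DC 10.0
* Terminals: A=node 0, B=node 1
All resistors sit directly between nodes 0 and 1, so they are in parallel and share one voltage V; the full source current 10 A splits among them.
1/R_par = 1/5100 + 1/2200 + 1/47 = 0.02193 S  =>  R_par = 45.61 Ω
V = I × R_par = 10 × 45.61 = 456.1 V
I_R2 = V/R2 = 456.1/2200 = 0.2073 A

Final answer: 0.2073 A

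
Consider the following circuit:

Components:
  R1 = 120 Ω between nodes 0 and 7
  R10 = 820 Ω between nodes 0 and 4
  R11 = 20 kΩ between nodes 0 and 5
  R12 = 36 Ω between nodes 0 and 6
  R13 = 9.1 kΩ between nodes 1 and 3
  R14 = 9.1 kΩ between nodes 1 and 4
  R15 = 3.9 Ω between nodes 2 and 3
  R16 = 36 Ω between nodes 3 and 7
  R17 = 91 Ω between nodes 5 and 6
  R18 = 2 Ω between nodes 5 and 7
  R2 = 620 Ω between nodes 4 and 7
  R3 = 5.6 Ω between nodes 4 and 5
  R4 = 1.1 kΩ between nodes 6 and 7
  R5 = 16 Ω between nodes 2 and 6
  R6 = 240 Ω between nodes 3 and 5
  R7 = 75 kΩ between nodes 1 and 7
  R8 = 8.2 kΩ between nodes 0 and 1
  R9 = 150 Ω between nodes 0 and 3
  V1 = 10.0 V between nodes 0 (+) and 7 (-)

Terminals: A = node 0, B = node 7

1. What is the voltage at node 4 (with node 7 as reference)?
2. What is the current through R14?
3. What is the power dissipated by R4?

Nodal analysis, taking node 7 as the 0 V reference.
Source V1 fixes V_0 = 10 V.
KCL at each unknown node (sum of currents leaving = 0; resistances in Ω):
  Node 1: (V_1 - 0)/75000 + (V_1 - 10)/8200 + (V_1 - V_3)/9100 + (V_1 - V_4)/9100 = 0
  Node 2: (V_2 - V_6)/16 + (V_2 - V_3)/3.9 = 0
  Node 3: (V_3 - V_5)/240 + (V_3 - 10)/150 + (V_3 - V_1)/9100 + (V_3 - V_2)/3.9 + (V_3 - 0)/36 = 0
  Node 4: (V_4 - 0)/620 + (V_4 - V_5)/5.6 + (V_4 - 10)/820 + (V_4 - V_1)/9100 = 0
  Node 5: (V_5 - V_4)/5.6 + (V_5 - V_3)/240 + (V_5 - 10)/20000 + (V_5 - V_6)/91 + (V_5 - 0)/2 = 0
  Node 6: (V_6 - 0)/1100 + (V_6 - V_2)/16 + (V_6 - 10)/36 + (V_6 - V_5)/91 = 0
Collecting terms (coefficients in siemens):
  0.0003551·V_1 - 0.0001099·V_3 - 0.0001099·V_4 = 0.00122
  0.3189·V_2 - 0.2564·V_3 - 0.0625·V_6 = 0
  0.2951·V_3 - 0.0001099·V_1 - 0.2564·V_2 - 0.004167·V_5 = 0.06667
  0.1815·V_4 - 0.0001099·V_1 - 0.1786·V_5 = 0.0122
  0.6938·V_5 - 0.004167·V_3 - 0.1786·V_4 - 0.01099·V_6 = 0.0005
  0.1022·V_6 - 0.0625·V_2 - 0.01099·V_5 = 0.2778
Solving these 6 simultaneous equations (Gaussian elimination) gives:
  V_1 = 4.645 V, V_2 = 3.971 V, V_3 = 3.68 V, V_4 = 0.2316 V
  V_5 = 0.1642 V, V_6 = 5.165 V
Part 1:
  Read off the nodal solution: V_4 = 0.2316 V
Part 2:
  I_R14 = (V_1 - V_4)/R14 = (4.645 - 0.2316)/9100 = 0.000485 A
  Magnitude: I_R14 = 0.000485 A
Part 3:
  I_R4 = (V_6 - V_7)/R4 = (5.165 - 0)/1100 = 0.004696 A
  P_R4 = I_R4² × R4 = (0.004696)² × 1100 = 0.02426 W

Final answers:
1. V_4 = 0.2316 V
2. I_R14 = 0.000485 A
3. P_R4 = 0.02426 W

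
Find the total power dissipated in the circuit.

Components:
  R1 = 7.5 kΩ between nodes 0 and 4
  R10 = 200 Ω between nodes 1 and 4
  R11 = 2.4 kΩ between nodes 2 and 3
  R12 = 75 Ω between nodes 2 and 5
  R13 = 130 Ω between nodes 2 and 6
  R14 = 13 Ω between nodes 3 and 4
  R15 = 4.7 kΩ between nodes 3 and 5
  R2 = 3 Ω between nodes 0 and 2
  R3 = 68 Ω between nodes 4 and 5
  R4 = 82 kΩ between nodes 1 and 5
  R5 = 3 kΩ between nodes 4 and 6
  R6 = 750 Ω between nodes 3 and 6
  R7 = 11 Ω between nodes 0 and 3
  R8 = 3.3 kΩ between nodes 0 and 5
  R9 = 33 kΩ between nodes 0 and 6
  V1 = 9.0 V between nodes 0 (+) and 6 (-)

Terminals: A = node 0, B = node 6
Nodal analysis, taking node 6 as the 0 V reference.
Source V1 fixes V_0 = 9 V.
KCL at each unknown node (sum of currents leaving = 0; resistances in Ω):
  Node 1: (V_1 - V_5)/82000 + (V_1 - V_4)/200 = 0
  Node 2: (V_2 - 9)/3 + (V_2 - V_3)/2400 + (V_2 - V_5)/75 + (V_2 - 0)/130 = 0
  Node 3: (V_3 - 0)/750 + (V_3 - 9)/11 + (V_3 - V_2)/2400 + (V_3 - V_4)/13 + (V_3 - V_5)/4700 = 0
  Node 4: (V_4 - 9)/7500 + (V_4 - V_5)/68 + (V_4 - 0)/3000 + (V_4 - V_1)/200 + (V_4 - V_3)/13 = 0
  Node 5: (V_5 - V_4)/68 + (V_5 - V_1)/82000 + (V_5 - 9)/3300 + (V_5 - V_2)/75 + (V_5 - V_3)/4700 = 0
Collecting terms (coefficients in siemens):
  0.005012·V_1 - 0.005·V_4 - 0.0000122·V_5 = 0
  0.3548·V_2 - 0.0004167·V_3 - 0.01333·V_5 = 3
  0.1698·V_3 - 0.0004167·V_2 - 0.07692·V_4 - 0.0002128·V_5 = 0.8182
  0.0971·V_4 - 0.005·V_1 - 0.07692·V_3 - 0.01471·V_5 = 0.0012
  0.02857·V_5 - 0.0000122·V_1 - 0.01333·V_2 - 0.0002128·V_3 - 0.01471·V_4 = 0.002727
Solving these 5 simultaneous equations (Gaussian elimination) gives:
  V_1 = 8.801 V, V_2 = 8.797 V, V_3 = 8.838 V, V_4 = 8.801 V
  V_5 = 8.801 V
Power in each resistor, P = (ΔV)²/R:
  P_R1 = (9 - 8.801)²/7500 = 0.000005301 W
  P_R2 = (9 - 8.797)²/3 = 0.01371 W
  P_R3 = (8.801 - 8.801)²/68 = 0.000000009522 W
  P_R4 = (8.801 - 8.801)²/82000 = 0.000000000007858 W
  P_R5 = (8.801 - 0)²/3000 = 0.02582 W
  P_R6 = (8.838 - 0)²/750 = 0.1042 W
  P_R7 = (9 - 8.838)²/11 = 0.002378 W
  P_R8 = (9 - 8.801)²/3300 = 0.00001195 W
  P_R9 = (9 - 0)²/33000 = 0.002455 W
  P_R10 = (8.801 - 8.801)²/200 = 0.00000000000001917 W
  P_R11 = (8.797 - 8.838)²/2400 = 0.0000007019 W
  P_R12 = (8.797 - 8.801)²/75 = 0.0000002366 W
  P_R13 = (8.797 - 0)²/130 = 0.5953 W
  P_R14 = (8.838 - 8.801)²/13 = 0.000109 W
  P_R15 = (8.838 - 8.801)²/4700 = 0.0000002886 W
P_total = P_R1 + P_R2 + P_R3 + P_R4 + P_R5 + P_R6 + P_R7 + P_R8 + P_R9 + P_R10 + P_R11 + P_R12 + P_R13 + P_R14 + P_R15 = 0.744 W

Final answer: 0.744 W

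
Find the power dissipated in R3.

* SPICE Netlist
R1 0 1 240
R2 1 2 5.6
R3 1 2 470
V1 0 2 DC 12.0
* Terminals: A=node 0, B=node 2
Nodal analysis, taking node 2 as the 0 V reference.
Source V1 fixes V_0 = 12 V.
KCL at each unknown node (sum of currents leaving = 0; resistances in Ω):
  Node 1: (V_1 - 12)/240 + (V_1 - 0)/5.6 + (V_1 - 0)/470 = 0
Collecting terms: 0.1849 × V_1 = 0.05  =>  V_1 = 0.2705 V
I_R3 = (V_1 - V_2)/R3 = (0.2705 - 0)/470 = 0.0005755 A
P_R3 = I_R3² × R3 = (0.0005755)² × 470 = 0.0001556 W

Final answer: 0.0001556 W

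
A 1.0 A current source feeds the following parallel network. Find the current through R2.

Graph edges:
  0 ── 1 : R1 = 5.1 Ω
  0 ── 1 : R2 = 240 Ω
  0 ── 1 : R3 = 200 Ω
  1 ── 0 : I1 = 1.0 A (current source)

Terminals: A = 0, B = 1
All resistors sit directly between nodes 0 and 1, so they are in parallel and share one voltage V; the full source current 1 A splits among them.
1/R_par = 1/5.1 + 1/240 + 1/200 = 0.2052 S  =>  R_par = 4.872 Ω
V = I × R_par = 1 × 4.872 = 4.872 V
I_R2 = V/R2 = 4.872/240 = 0.0203 A

Final answer: 0.0203 A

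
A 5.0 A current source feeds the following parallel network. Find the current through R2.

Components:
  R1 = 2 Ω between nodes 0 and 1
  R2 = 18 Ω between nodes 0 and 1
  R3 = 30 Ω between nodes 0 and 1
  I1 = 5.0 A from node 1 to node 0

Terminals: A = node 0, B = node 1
All resistors sit directly between nodes 0 and 1, so they are in parallel and share one voltage V; the full source current 5 A splits among them.
1/R_par = 1/2 + 1/18 + 1/30 = 0.5889 S  =>  R_par = 1.698 Ω
V = I × R_par = 5 × 1.698 = 8.491 V
I_R2 = V/R2 = 8.491/18 = 0.4717 A

Final answer: 0.4717 A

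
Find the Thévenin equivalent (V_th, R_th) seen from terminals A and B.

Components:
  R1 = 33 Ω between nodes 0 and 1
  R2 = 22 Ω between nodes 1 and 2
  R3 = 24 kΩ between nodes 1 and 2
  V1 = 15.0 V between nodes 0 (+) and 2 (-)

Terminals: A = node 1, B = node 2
Step 1 — V_th is the open-circuit voltage V_A - V_B (nothing connected across the terminals).
Nodal analysis, taking node 2 as the 0 V reference.
Source V1 fixes V_0 = 15 V.
KCL at each unknown node (sum of currents leaving = 0; resistances in Ω):
  Node 1: (V_1 - 15)/33 + (V_1 - 0)/22 + (V_1 - 0)/24000 = 0
Collecting terms: 0.0758 × V_1 = 0.4545  =>  V_1 = 5.997 V
V_th = V_1 - V_2 = 5.997 - 0 = 5.997 V
Step 2 — R_th: zero the source — replace V1 by a short circuit (node 2 merges into node 0) — and find the resistance seen between A (node 1) and B (node 0).
Reduce the network between node 1 (A) and node 0 (B) by series/parallel combination:
  Rp1 = R1 ‖ R2 ‖ R3 (parallel, all between nodes 0 and 1) = 1/(1/33 + 1/22 + 1/24000) = 13.19 Ω
R_th = 13.19 Ω

Final answer: V_th = 5.997 V, R_th = 13.19 Ω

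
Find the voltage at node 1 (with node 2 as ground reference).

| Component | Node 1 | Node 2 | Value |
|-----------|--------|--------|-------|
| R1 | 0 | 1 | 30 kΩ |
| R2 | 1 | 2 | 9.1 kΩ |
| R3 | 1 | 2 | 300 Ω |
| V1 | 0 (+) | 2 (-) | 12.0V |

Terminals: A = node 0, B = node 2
Nodal analysis, taking node 2 as the 0 V reference.
Source V1 fixes V_0 = 12 V.
KCL at each unknown node (sum of currents leaving = 0; resistances in Ω):
  Node 1: (V_1 - 12)/30000 + (V_1 - 0)/9100 + (V_1 - 0)/300 = 0
Collecting terms: 0.003477 × V_1 = 0.0004  =>  V_1 = 0.1151 V
The requested potential is V_1 = 0.1151 V.

Final answer: V_1 = 0.1151 V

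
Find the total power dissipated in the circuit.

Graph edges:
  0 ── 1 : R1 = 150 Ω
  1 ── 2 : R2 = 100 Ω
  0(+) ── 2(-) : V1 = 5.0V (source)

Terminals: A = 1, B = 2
Nodal analysis, taking node 2 as the 0 V reference.
Source V1 fixes V_0 = 5 V.
KCL at each unknown node (sum of currents leaving = 0; resistances in Ω):
  Node 1: (V_1 - 5)/150 + (V_1 - 0)/100 = 0
Collecting terms: 0.01667 × V_1 = 0.03333  =>  V_1 = 2 V
Power in each resistor, P = (ΔV)²/R:
  P_R1 = (5 - 2)²/150 = 0.06 W
  P_R2 = (2 - 0)²/100 = 0.04 W
P_total = P_R1 + P_R2 = 0.1 W

Final answer: 0.1 W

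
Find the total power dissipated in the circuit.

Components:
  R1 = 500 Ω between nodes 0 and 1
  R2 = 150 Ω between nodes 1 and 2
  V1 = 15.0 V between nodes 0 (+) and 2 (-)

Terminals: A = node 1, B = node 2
Nodal analysis, taking node 2 as the 0 V reference.
Source V1 fixes V_0 = 15 V.
KCL at each unknown node (sum of currents leaving = 0; resistances in Ω):
  Node 1: (V_1 - 15)/500 + (V_1 - 0)/150 = 0
Collecting terms: 0.008667 × V_1 = 0.03  =>  V_1 = 3.462 V
Power in each resistor, P = (ΔV)²/R:
  P_R1 = (15 - 3.462)²/500 = 0.2663 W
  P_R2 = (3.462 - 0)²/150 = 0.07988 W
P_total = P_R1 + P_R2 = 0.3462 W

Final answer: 0.3462 W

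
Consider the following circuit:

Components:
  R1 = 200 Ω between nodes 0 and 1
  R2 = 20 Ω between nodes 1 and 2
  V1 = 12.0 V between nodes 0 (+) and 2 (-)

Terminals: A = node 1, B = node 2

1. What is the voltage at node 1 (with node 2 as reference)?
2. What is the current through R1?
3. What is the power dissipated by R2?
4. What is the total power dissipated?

Nodal analysis, taking node 2 as the 0 V reference.
Source V1 fixes V_0 = 12 V.
KCL at each unknown node (sum of currents leaving = 0; resistances in Ω):
  Node 1: (V_1 - 12)/200 + (V_1 - 0)/20 = 0
Collecting terms: 0.055 × V_1 = 0.06  =>  V_1 = 1.091 V
Part 1:
  Read off the nodal solution: V_1 = 1.091 V
Part 2:
  I_R1 = (V_0 - V_1)/R1 = (12 - 1.091)/200 = 0.05455 A
  Magnitude: I_R1 = 0.05455 A
Part 3:
  I_R2 = (V_1 - V_2)/R2 = (1.091 - 0)/20 = 0.05455 A
  P_R2 = I_R2² × R2 = (0.05455)² × 20 = 0.0595 W
Part 4:
  Power in each resistor, P = (ΔV)²/R:
    P_R1 = (12 - 1.091)²/200 = 0.595 W
    P_R2 = (1.091 - 0)²/20 = 0.0595 W
  P_total = P_R1 + P_R2 = 0.6545 W

Final answers:
1. V_1 = 1.091 V
2. I_R1 = 0.05455 A
3. P_R2 = 0.0595 W
4. P_total = 0.6545 W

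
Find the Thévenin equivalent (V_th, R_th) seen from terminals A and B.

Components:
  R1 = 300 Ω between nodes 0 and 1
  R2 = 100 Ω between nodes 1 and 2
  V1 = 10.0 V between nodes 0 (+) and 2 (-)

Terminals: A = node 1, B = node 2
Step 1 — V_th is the open-circuit voltage V_A - V_B (nothing connected across the terminals).
Nodal analysis, taking node 2 as the 0 V reference.
Source V1 fixes V_0 = 10 V.
KCL at each unknown node (sum of currents leaving = 0; resistances in Ω):
  Node 1: (V_1 - 10)/300 + (V_1 - 0)/100 = 0
Collecting terms: 0.01333 × V_1 = 0.03333  =>  V_1 = 2.5 V
V_th = V_1 - V_2 = 2.5 - 0 = 2.5 V
Step 2 — R_th: zero the source — replace V1 by a short circuit (node 2 merges into node 0) — and find the resistance seen between A (node 1) and B (node 0).
Reduce the network between node 1 (A) and node 0 (B) by series/parallel combination:
  Rp1 = R1 ‖ R2 (parallel, both between nodes 0 and 1) = 1/(1/300 + 1/100) = 75 Ω
R_th = 75 Ω

Final answer: V_th = 2.5 V, R_th = 75 Ω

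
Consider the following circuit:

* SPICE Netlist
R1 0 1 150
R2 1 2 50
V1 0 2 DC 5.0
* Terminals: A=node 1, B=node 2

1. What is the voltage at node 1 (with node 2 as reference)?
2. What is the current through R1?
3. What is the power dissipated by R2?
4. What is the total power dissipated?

Nodal analysis, taking node 2 as the 0 V reference.
Source V1 fixes V_0 = 5 V.
KCL at each unknown node (sum of currents leaving = 0; resistances in Ω):
  Node 1: (V_1 - 5)/150 + (V_1 - 0)/50 = 0
Collecting terms: 0.02667 × V_1 = 0.03333  =>  V_1 = 1.25 V
Part 1:
  Read off the nodal solution: V_1 = 1.25 V
Part 2:
  I_R1 = (V_0 - V_1)/R1 = (5 - 1.25)/150 = 0.025 A
  Magnitude: I_R1 = 0.025 A
Part 3:
  I_R2 = (V_1 - V_2)/R2 = (1.25 - 0)/50 = 0.025 A
  P_R2 = I_R2² × R2 = (0.025)² × 50 = 0.03125 W
Part 4:
  Power in each resistor, P = (ΔV)²/R:
    P_R1 = (5 - 1.25)²/150 = 0.09375 W
    P_R2 = (1.25 - 0)²/50 = 0.03125 W
  P_total = P_R1 + P_R2 = 0.125 W

Final answers:
1. V_1 = 1.25 V
2. I_R1 = 0.025 A
3. P_R2 = 0.03125 W
4. P_total = 0.125 W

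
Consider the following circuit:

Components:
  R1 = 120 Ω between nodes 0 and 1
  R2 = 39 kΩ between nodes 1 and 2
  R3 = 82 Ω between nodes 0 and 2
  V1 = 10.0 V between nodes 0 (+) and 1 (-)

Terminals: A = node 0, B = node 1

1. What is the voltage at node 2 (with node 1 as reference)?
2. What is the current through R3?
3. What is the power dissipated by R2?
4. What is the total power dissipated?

Nodal analysis, taking node 1 as the 0 V reference.
Source V1 fixes V_0 = 10 V.
KCL at each unknown node (sum of currents leaving = 0; resistances in Ω):
  Node 2: (V_2 - 0)/39000 + (V_2 - 10)/82 = 0
Collecting terms: 0.01222 × V_2 = 0.122  =>  V_2 = 9.979 V
Part 1:
  Read off the nodal solution: V_2 = 9.979 V
Part 2:
  I_R3 = (V_0 - V_2)/R3 = (10 - 9.979)/82 = 0.0002559 A
  Magnitude: I_R3 = 0.0002559 A
Part 3:
  I_R2 = (V_1 - V_2)/R2 = (0 - 9.979)/39000 = -0.0002559 A
  P_R2 = I_R2² × R2 = (-0.0002559)² × 39000 = 0.002553 W
Part 4:
  Power in each resistor, P = (ΔV)²/R:
    P_R1 = (10 - 0)²/120 = 0.8333 W
    P_R2 = (0 - 9.979)²/39000 = 0.002553 W
    P_R3 = (10 - 9.979)²/82 = 0.000005369 W
  P_total = P_R1 + P_R2 + P_R3 = 0.8359 W

Final answers:
1. V_2 = 9.979 V
2. I_R3 = 0.0002559 A
3. P_R2 = 0.002553 W
4. P_total = 0.8359 W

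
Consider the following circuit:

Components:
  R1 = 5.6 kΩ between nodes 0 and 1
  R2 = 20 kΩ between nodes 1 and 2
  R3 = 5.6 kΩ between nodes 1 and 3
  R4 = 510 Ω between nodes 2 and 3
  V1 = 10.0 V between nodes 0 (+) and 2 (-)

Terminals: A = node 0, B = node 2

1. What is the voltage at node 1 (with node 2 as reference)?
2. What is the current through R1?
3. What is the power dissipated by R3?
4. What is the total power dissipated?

Nodal analysis, taking node 2 as the 0 V reference.
Source V1 fixes V_0 = 10 V.
KCL at each unknown node (sum of currents leaving = 0; resistances in Ω):
  Node 1: (V_1 - 10)/5600 + (V_1 - 0)/20000 + (V_1 - V_3)/5600 = 0
  Node 3: (V_3 - V_1)/5600 + (V_3 - 0)/510 = 0
Collecting terms (coefficients in siemens):
  0.0004071·V_1 - 0.0001786·V_3 = 0.001786
  0.002139·V_3 - 0.0001786·V_1 = 0
Determinant D = (0.0004071)(0.002139) - (-0.0001786)(-0.0001786) = 0.0000008391
V_1 = [(0.001786)(0.002139) - (-0.0001786)(0)]/D = 4.553 V
V_3 = [(0.0004071)(0) - (0.001786)(-0.0001786)]/D = 0.38 V
Part 1:
  Read off the nodal solution: V_1 = 4.553 V
Part 2:
  I_R1 = (V_0 - V_1)/R1 = (10 - 4.553)/5600 = 0.0009727 A
  Magnitude: I_R1 = 0.0009727 A
Part 3:
  I_R3 = (V_1 - V_3)/R3 = (4.553 - 0.38)/5600 = 0.0007451 A
  P_R3 = I_R3² × R3 = (0.0007451)² × 5600 = 0.003109 W
Part 4:
  Power in each resistor, P = (ΔV)²/R:
    P_R1 = (10 - 4.553)²/5600 = 0.005299 W
    P_R2 = (4.553 - 0)²/20000 = 0.001036 W
    P_R3 = (4.553 - 0.38)²/5600 = 0.003109 W
    P_R4 = (0 - 0.38)²/510 = 0.0002831 W
  P_total = P_R1 + P_R2 + P_R3 + P_R4 = 0.009727 W

Final answers:
1. V_1 = 4.553 V
2. I_R1 = 0.0009727 A
3. P_R3 = 0.003109 W
4. P_total = 0.009727 W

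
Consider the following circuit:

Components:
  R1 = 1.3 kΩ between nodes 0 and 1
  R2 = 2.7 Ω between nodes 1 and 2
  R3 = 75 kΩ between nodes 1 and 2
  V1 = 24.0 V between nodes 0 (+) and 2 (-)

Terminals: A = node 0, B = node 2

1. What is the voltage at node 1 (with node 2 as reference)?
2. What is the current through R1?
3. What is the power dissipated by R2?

Nodal analysis, taking node 2 as the 0 V reference.
Source V1 fixes V_0 = 24 V.
KCL at each unknown node (sum of currents leaving = 0; resistances in Ω):
  Node 1: (V_1 - 24)/1300 + (V_1 - 0)/2.7 + (V_1 - 0)/75000 = 0
Collecting terms: 0.3712 × V_1 = 0.01846  =>  V_1 = 0.04974 V
Part 1:
  Read off the nodal solution: V_1 = 0.04974 V
Part 2:
  I_R1 = (V_0 - V_1)/R1 = (24 - 0.04974)/1300 = 0.01842 A
  Magnitude: I_R1 = 0.01842 A
Part 3:
  I_R2 = (V_1 - V_2)/R2 = (0.04974 - 0)/2.7 = 0.01842 A
  P_R2 = I_R2² × R2 = (0.01842)² × 2.7 = 0.0009164 W

Final answers:
1. V_1 = 0.04974 V
2. I_R1 = 0.01842 A
3. P_R2 = 0.0009164 W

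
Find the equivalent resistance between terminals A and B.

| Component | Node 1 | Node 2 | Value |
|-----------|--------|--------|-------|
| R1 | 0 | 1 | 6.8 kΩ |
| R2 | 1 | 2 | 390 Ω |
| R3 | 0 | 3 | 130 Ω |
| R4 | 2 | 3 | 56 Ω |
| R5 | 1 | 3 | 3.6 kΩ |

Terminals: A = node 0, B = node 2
The network is not a plain series/parallel combination. Inject a 1 A test current into terminal A (node 0) and return it from terminal B (node 2); then R_eq = V_A / (1 A).
Nodal analysis, taking node 2 as the 0 V reference.
Current source I_test pushes 1 A into node 0 and draws it out of node 2.
KCL at each unknown node (sum of currents leaving = 0; resistances in Ω):
  Node 0: (V_0 - V_1)/6800 + (V_0 - V_3)/130 - 1 = 0
  Node 1: (V_1 - V_0)/6800 + (V_1 - 0)/390 + (V_1 - V_3)/3600 = 0
  Node 3: (V_3 - V_0)/130 + (V_3 - V_1)/3600 + (V_3 - 0)/56 = 0
Collecting terms (coefficients in siemens):
  0.007839·V_0 - 0.0001471·V_1 - 0.007692·V_3 = 1
  0.002989·V_1 - 0.0001471·V_0 - 0.0002778·V_3 = 0
  0.02583·V_3 - 0.007692·V_0 - 0.0002778·V_1 = 0
Solving these 3 simultaneous equations (Gaussian elimination) gives:
  V_0 = 180.8 V, V_1 = 13.91 V, V_3 = 54 V
R_eq = V_0 / 1 A = 180.8 Ω

Final answer: 180.8 Ω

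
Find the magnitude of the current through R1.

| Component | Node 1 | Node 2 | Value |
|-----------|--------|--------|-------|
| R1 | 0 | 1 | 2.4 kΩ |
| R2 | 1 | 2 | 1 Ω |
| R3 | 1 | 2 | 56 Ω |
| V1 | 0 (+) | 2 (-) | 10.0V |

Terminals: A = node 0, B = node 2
Nodal analysis, taking node 2 as the 0 V reference.
Source V1 fixes V_0 = 10 V.
KCL at each unknown node (sum of currents leaving = 0; resistances in Ω):
  Node 1: (V_1 - 10)/2400 + (V_1 - 0)/1 + (V_1 - 0)/56 = 0
Collecting terms: 1.018 × V_1 = 0.004167  =>  V_1 = 0.004092 V
I_R1 = (V_0 - V_1)/R1 = (10 - 0.004092)/2400 = 0.004165 A
|I_R1| = 0.004165 A

Final answer: |I_R1| = 0.004165 A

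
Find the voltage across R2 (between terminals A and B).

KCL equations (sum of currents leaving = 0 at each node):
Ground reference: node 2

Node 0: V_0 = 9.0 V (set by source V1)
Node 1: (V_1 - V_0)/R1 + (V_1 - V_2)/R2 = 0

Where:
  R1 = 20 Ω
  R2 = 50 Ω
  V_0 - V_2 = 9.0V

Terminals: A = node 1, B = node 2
R1 and R2 are in series across V1 (node 0 → node 1 → node 2), and the output A–B is taken across R2, so this is a voltage divider.
Series current: I = V1/(R1 + R2) = 9/(20 + 50) = 9/70 = 0.1286 A
V_R2 = I × R2 = V1 × R2/(R1 + R2) = 9 × 50/70 = 6.429 V

Final answer: 6.429 V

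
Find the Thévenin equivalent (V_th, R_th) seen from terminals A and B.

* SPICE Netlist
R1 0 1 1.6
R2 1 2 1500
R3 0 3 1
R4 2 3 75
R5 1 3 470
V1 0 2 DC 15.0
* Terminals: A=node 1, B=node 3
Step 1 — V_th is the open-circuit voltage V_A - V_B (nothing connected across the terminals).
Nodal analysis, taking node 2 as the 0 V reference.
Source V1 fixes V_0 = 15 V.
KCL at each unknown node (sum of currents leaving = 0; resistances in Ω):
  Node 1: (V_1 - 15)/1.6 + (V_1 - 0)/1500 + (V_1 - V_3)/470 = 0
  Node 3: (V_3 - 15)/1 + (V_3 - 0)/75 + (V_3 - V_1)/470 = 0
Collecting terms (coefficients in siemens):
  0.6278·V_1 - 0.002128·V_3 = 9.375
  1.015·V_3 - 0.002128·V_1 = 15
Determinant D = (0.6278)(1.015) - (-0.002128)(-0.002128) = 0.6375
V_1 = [(9.375)(1.015) - (-0.002128)(15)]/D = 14.98 V
V_3 = [(0.6278)(15) - (9.375)(-0.002128)]/D = 14.8 V
V_th = V_1 - V_3 = 14.98 - 14.8 = 0.1804 V
Step 2 — R_th: zero the source — replace V1 by a short circuit (node 2 merges into node 0) — and find the resistance seen between A (node 1) and B (node 3).
Reduce the network between node 1 (A) and node 3 (B) by series/parallel combination:
  Rp1 = R1 ‖ R2 (parallel, both between nodes 0 and 1) = 1/(1/1.6 + 1/1500) = 1.598 Ω
  Rp2 = R3 ‖ R4 (parallel, both between nodes 0 and 3) = 1/(1/1 + 1/75) = 0.9868 Ω
  Rs1 = Rp1 + Rp2 (series, joined only at node 0) = 1.598 + 0.9868 = 2.585 Ω
  Rp3 = R5 ‖ Rs1 (parallel, both between nodes 1 and 3) = 1/(1/470 + 1/2.585) = 2.571 Ω
R_th = 2.571 Ω

Final answer: V_th = 0.1804 V, R_th = 2.571 Ω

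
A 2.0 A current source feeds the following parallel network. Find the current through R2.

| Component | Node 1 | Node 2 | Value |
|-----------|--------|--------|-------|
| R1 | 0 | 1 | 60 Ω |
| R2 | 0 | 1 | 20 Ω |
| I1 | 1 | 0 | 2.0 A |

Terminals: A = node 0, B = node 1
All resistors sit directly between nodes 0 and 1, so they are in parallel and share one voltage V; the full source current 2 A splits among them.
1/R_par = 1/60 + 1/20 = 0.06667 S  =>  R_par = 15 Ω
V = I × R_par = 2 × 15 = 30 V
I_R2 = V/R2 = 30/20 = 1.5 A

Final answer: 1.5 A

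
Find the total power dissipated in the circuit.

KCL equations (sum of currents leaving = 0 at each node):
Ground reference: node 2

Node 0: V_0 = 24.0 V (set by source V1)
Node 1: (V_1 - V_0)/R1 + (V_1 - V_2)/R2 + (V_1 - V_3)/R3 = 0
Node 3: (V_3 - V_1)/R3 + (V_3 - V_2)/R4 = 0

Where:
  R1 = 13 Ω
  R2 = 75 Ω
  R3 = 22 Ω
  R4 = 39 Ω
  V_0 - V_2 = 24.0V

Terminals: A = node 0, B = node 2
Nodal analysis, taking node 2 as the 0 V reference.
Source V1 fixes V_0 = 24 V.
KCL at each unknown node (sum of currents leaving = 0; resistances in Ω):
  Node 1: (V_1 - 24)/13 + (V_1 - 0)/75 + (V_1 - V_3)/22 = 0
  Node 3: (V_3 - V_1)/22 + (V_3 - 0)/39 = 0
Collecting terms (coefficients in siemens):
  0.1357·V_1 - 0.04545·V_3 = 1.846
  0.0711·V_3 - 0.04545·V_1 = 0
Determinant D = (0.1357)(0.0711) - (-0.04545)(-0.04545) = 0.007582
V_1 = [(1.846)(0.0711) - (-0.04545)(0)]/D = 17.31 V
V_3 = [(0.1357)(0) - (1.846)(-0.04545)]/D = 11.07 V
Power in each resistor, P = (ΔV)²/R:
  P_R1 = (24 - 17.31)²/13 = 3.442 W
  P_R2 = (17.31 - 0)²/75 = 3.995 W
  P_R3 = (17.31 - 11.07)²/22 = 1.772 W
  P_R4 = (0 - 11.07)²/39 = 3.141 W
P_total = P_R1 + P_R2 + P_R3 + P_R4 = 12.35 W

Final answer: 12.35 W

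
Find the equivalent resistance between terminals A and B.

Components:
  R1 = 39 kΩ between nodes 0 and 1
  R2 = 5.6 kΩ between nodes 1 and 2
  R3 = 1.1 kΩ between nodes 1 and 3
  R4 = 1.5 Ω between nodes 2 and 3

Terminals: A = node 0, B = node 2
Reduce the network between node 0 (A) and node 2 (B) by series/parallel combination:
  Rs1 = R3 + R4 (series, joined only at node 3) = 1100 + 1.5 = 1102 Ω
  Rp1 = R2 ‖ Rs1 (parallel, both between nodes 1 and 2) = 1/(1/5600 + 1/1102) = 920.5 Ω
  Rs2 = R1 + Rp1 (series, joined only at node 1) = 39000 + 920.5 = 39920 Ω
R_eq = 39.92 kΩ

Final answer: 39.92 kΩ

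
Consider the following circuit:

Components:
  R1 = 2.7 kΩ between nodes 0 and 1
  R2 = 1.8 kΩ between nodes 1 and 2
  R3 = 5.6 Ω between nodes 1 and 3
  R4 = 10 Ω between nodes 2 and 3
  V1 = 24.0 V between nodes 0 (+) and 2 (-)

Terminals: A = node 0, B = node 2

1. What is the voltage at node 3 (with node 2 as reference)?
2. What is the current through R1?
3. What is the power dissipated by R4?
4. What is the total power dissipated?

Nodal analysis, taking node 2 as the 0 V reference.
Source V1 fixes V_0 = 24 V.
KCL at each unknown node (sum of currents leaving = 0; resistances in Ω):
  Node 1: (V_1 - 24)/2700 + (V_1 - 0)/1800 + (V_1 - V_3)/5.6 = 0
  Node 3: (V_3 - V_1)/5.6 + (V_3 - 0)/10 = 0
Collecting terms (coefficients in siemens):
  0.1795·V_1 - 0.1786·V_3 = 0.008889
  0.2786·V_3 - 0.1786·V_1 = 0
Determinant D = (0.1795)(0.2786) - (-0.1786)(-0.1786) = 0.01812
V_1 = [(0.008889)(0.2786) - (-0.1786)(0)]/D = 0.1367 V
V_3 = [(0.1795)(0) - (0.008889)(-0.1786)]/D = 0.08762 V
Part 1:
  Read off the nodal solution: V_3 = 0.08762 V
Part 2:
  I_R1 = (V_0 - V_1)/R1 = (24 - 0.1367)/2700 = 0.008838 A
  Magnitude: I_R1 = 0.008838 A
Part 3:
  I_R4 = (V_2 - V_3)/R4 = (0 - 0.08762)/10 = -0.008762 A
  P_R4 = I_R4² × R4 = (-0.008762)² × 10 = 0.0007678 W
Part 4:
  Power in each resistor, P = (ΔV)²/R:
    P_R1 = (24 - 0.1367)²/2700 = 0.2109 W
    P_R2 = (0.1367 - 0)²/1800 = 0.00001038 W
    P_R3 = (0.1367 - 0.08762)²/5.6 = 0.00043 W
    P_R4 = (0 - 0.08762)²/10 = 0.0007678 W
  P_total = P_R1 + P_R2 + P_R3 + P_R4 = 0.2121 W

Final answers:
1. V_3 = 0.08762 V
2. I_R1 = 0.008838 A
3. P_R4 = 0.0007678 W
4. P_total = 0.2121 W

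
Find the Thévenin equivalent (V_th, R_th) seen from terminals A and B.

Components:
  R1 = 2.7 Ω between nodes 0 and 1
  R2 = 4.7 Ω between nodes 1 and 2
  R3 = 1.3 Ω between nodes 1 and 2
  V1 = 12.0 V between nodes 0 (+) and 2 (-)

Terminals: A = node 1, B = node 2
Step 1 — V_th is the open-circuit voltage V_A - V_B (nothing connected across the terminals).
Nodal analysis, taking node 2 as the 0 V reference.
Source V1 fixes V_0 = 12 V.
KCL at each unknown node (sum of currents leaving = 0; resistances in Ω):
  Node 1: (V_1 - 12)/2.7 + (V_1 - 0)/4.7 + (V_1 - 0)/1.3 = 0
Collecting terms: 1.352 × V_1 = 4.444  =>  V_1 = 3.286 V
V_th = V_1 - V_2 = 3.286 - 0 = 3.286 V
Step 2 — R_th: zero the source — replace V1 by a short circuit (node 2 merges into node 0) — and find the resistance seen between A (node 1) and B (node 0).
Reduce the network between node 1 (A) and node 0 (B) by series/parallel combination:
  Rp1 = R1 ‖ R2 ‖ R3 (parallel, all between nodes 0 and 1) = 1/(1/2.7 + 1/4.7 + 1/1.3) = 0.7394 Ω
R_th = 0.7394 Ω

Final answer: V_th = 3.286 V, R_th = 0.7394 Ω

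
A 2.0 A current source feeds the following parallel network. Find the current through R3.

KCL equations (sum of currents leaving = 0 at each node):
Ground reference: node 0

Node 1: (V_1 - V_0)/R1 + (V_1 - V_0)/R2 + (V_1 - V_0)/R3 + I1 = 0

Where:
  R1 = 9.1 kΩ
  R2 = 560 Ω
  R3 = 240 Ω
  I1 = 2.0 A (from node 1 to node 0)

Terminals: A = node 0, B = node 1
All resistors sit directly between nodes 0 and 1, so they are in parallel and share one voltage V; the full source current 2 A splits among them.
1/R_par = 1/9100 + 1/560 + 1/240 = 0.006062 S  =>  R_par = 165 Ω
V = I × R_par = 2 × 165 = 329.9 V
I_R3 = V/R3 = 329.9/240 = 1.375 A

Final answer: 1.375 A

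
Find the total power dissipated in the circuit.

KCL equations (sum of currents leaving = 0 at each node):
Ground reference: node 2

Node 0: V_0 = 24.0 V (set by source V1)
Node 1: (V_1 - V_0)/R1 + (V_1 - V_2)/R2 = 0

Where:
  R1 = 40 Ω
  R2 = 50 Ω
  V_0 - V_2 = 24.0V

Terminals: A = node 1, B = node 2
Nodal analysis, taking node 2 as the 0 V reference.
Source V1 fixes V_0 = 24 V.
KCL at each unknown node (sum of currents leaving = 0; resistances in Ω):
  Node 1: (V_1 - 24)/40 + (V_1 - 0)/50 = 0
Collecting terms: 0.045 × V_1 = 0.6  =>  V_1 = 13.33 V
Power in each resistor, P = (ΔV)²/R:
  P_R1 = (24 - 13.33)²/40 = 2.844 W
  P_R2 = (13.33 - 0)²/50 = 3.556 W
P_total = P_R1 + P_R2 = 6.4 W

Final answer: 6.4 W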